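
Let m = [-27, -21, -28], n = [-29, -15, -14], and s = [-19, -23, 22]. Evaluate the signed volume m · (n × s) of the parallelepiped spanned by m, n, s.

-12076

n × s:
i: (-15)·22 - (-14)·(-23) = -330 - 322 = -652
j: (-14)·(-19) - (-29)·22 = 266 - (-638) = 904
k: (-29)·(-23) - (-15)·(-19) = 667 - 285 = 382
n × s = (-652, 904, 382)
m · (n × s) = (-27)·(-652) + (-21)·904 + (-28)·382 = 17604 - 18984 - 10696 = -12076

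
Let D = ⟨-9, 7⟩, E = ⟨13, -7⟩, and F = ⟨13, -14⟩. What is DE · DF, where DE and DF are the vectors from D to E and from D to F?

778

DE = E − D = (22, -14)
DF = F − D = (22, -21)
DE · DF = 22·22 + (-14)·(-21) = 484 + 294 = 778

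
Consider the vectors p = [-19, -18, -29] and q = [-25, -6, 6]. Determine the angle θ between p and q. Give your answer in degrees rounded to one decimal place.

p · q = (-19)·(-25) + (-18)·(-6) + (-29)·6 = 475 + 108 - 174 = 409
|p|² = 361 + 324 + 841 = 1526,  |p| = √1526 ≈ 39.064050
|q|² = 625 + 36 + 36 = 697,  |q| = √697 ≈ 26.400758
cos θ = 409 / (39.064050 · 26.400758) ≈ 0.39658
θ = arccos(0.39658) ≈ 66.6°

66.6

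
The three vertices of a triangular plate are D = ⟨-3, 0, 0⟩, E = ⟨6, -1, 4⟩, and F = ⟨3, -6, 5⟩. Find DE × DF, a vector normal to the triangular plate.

DE = (9, -1, 4)
DF = (6, -6, 5)
i: (-1)·5 - 4·(-6) = -5 - (-24) = 19
j: 4·6 - 9·5 = 24 - 45 = -21
k: 9·(-6) - (-1)·6 = -54 - (-6) = -48
DE × DF = (19, -21, -48)

(19, -21, -48)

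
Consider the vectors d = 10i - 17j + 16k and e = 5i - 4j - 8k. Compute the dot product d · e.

d · e = 10·5 + (-17)·(-4) + 16·(-8) = 50 + 68 - 128 = -10

-10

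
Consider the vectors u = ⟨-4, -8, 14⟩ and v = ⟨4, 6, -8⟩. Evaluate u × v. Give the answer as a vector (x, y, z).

i: (-8)·(-8) - 14·6 = 64 - 84 = -20
j: 14·4 - (-4)·(-8) = 56 - 32 = 24
k: (-4)·6 - (-8)·4 = -24 - (-32) = 8
u × v = (-20, 24, 8)

(-20, 24, 8)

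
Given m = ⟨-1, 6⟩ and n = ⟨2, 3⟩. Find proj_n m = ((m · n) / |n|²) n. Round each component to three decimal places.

(2.462, 3.692)

m · n = (-1)·2 + 6·3 = -2 + 18 = 16
|n|² = 4 + 9 = 13
proj_n m = (16/13) · (2, 3) ≈ (2.462, 3.692)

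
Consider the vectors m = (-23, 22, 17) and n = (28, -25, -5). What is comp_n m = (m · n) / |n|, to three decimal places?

-33.775

m · n = (-23)·28 + 22·(-25) + 17·(-5) = -644 - 550 - 85 = -1279
|n| = √(784 + 625 + 25) = √1434 ≈ 37.8682
comp_n m = -1279 / √1434 ≈ -33.775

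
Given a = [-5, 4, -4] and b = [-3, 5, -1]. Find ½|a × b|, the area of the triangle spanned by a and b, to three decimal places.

i: 4·(-1) - (-4)·5 = -4 - (-20) = 16
j: (-4)·(-3) - (-5)·(-1) = 12 - 5 = 7
k: (-5)·5 - 4·(-3) = -25 - (-12) = -13
a × b = (16, 7, -13)
|a × b| = √(16² + 7² + (-13)²) = √474 ≈ 21.7715
area = ½ · 21.7715 ≈ 10.886

10.886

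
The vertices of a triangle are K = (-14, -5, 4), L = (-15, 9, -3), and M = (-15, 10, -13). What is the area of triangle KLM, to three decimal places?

KL = (-1, 14, -7),  KM = (-1, 15, -17)
i: 14·(-17) - (-7)·15 = -238 - (-105) = -133
j: (-7)·(-1) - (-1)·(-17) = 7 - 17 = -10
k: (-1)·15 - 14·(-1) = -15 - (-14) = -1
KL × KM = (-133, -10, -1)
|KL × KM| = √17790 ≈ 133.3792
area = ½ · 133.3792 ≈ 66.690

66.690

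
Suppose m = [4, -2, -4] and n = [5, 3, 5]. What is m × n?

i: (-2)·5 - (-4)·3 = -10 - (-12) = 2
j: (-4)·5 - 4·5 = -20 - 20 = -40
k: 4·3 - (-2)·5 = 12 - (-10) = 22
m × n = (2, -40, 22)

(2, -40, 22)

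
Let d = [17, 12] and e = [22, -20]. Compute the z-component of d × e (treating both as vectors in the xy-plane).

-604

17·(-20) - 12·22 = -340 - 264 = -604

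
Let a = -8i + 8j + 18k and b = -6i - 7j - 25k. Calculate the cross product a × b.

(-74, -308, 104)

i: 8·(-25) - 18·(-7) = -200 - (-126) = -74
j: 18·(-6) - (-8)·(-25) = -108 - 200 = -308
k: (-8)·(-7) - 8·(-6) = 56 - (-48) = 104
a × b = (-74, -308, 104)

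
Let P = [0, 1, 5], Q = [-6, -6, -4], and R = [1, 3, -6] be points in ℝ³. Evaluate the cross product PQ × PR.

PQ = (-6, -7, -9)
PR = (1, 2, -11)
i: (-7)·(-11) - (-9)·2 = 77 - (-18) = 95
j: (-9)·1 - (-6)·(-11) = -9 - 66 = -75
k: (-6)·2 - (-7)·1 = -12 - (-7) = -5
PQ × PR = (95, -75, -5)

(95, -75, -5)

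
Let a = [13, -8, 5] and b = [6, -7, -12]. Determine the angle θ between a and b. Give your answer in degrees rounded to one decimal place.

72.3

a · b = 13·6 + (-8)·(-7) + 5·(-12) = 78 + 56 - 60 = 74
|a|² = 169 + 64 + 25 = 258,  |a| = √258 ≈ 16.062378
|b|² = 36 + 49 + 144 = 229,  |b| = √229 ≈ 15.132746
cos θ = 74 / (16.062378 · 15.132746) ≈ 0.30444
θ = arccos(0.30444) ≈ 72.3°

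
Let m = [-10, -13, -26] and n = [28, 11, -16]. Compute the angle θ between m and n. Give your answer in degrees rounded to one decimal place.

90.4

m · n = (-10)·28 + (-13)·11 + (-26)·(-16) = -280 - 143 + 416 = -7
|m|² = 100 + 169 + 676 = 945,  |m| = √945 ≈ 30.740852
|n|² = 784 + 121 + 256 = 1161,  |n| = √1161 ≈ 34.073450
cos θ = -7 / (30.740852 · 34.073450) ≈ -0.00668
θ = arccos(-0.00668) ≈ 90.4°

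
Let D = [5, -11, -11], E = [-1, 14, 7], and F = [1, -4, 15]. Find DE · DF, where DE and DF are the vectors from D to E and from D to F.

667

DE = E − D = (-6, 25, 18)
DF = F − D = (-4, 7, 26)
DE · DF = (-6)·(-4) + 25·7 + 18·26 = 24 + 175 + 468 = 667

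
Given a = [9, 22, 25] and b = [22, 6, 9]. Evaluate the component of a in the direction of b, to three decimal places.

a · b = 9·22 + 22·6 + 25·9 = 198 + 132 + 225 = 555
|b| = √(484 + 36 + 81) = √601 ≈ 24.5153
comp_b a = 555 / √601 ≈ 22.639

22.639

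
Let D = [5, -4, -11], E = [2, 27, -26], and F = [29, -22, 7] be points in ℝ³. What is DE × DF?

(288, -306, -690)

DE = (-3, 31, -15)
DF = (24, -18, 18)
i: 31·18 - (-15)·(-18) = 558 - 270 = 288
j: (-15)·24 - (-3)·18 = -360 - (-54) = -306
k: (-3)·(-18) - 31·24 = 54 - 744 = -690
DE × DF = (288, -306, -690)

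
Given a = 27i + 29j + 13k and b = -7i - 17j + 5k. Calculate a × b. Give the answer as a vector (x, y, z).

(366, -226, -256)

i: 29·5 - 13·(-17) = 145 - (-221) = 366
j: 13·(-7) - 27·5 = -91 - 135 = -226
k: 27·(-17) - 29·(-7) = -459 - (-203) = -256
a × b = (366, -226, -256)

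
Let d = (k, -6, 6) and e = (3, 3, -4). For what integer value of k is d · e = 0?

14

d · e = k·3 + (-6)·3 + 6·(-4) = -42 + 3k
Set equal to 0: 3k = 42, so k = 14.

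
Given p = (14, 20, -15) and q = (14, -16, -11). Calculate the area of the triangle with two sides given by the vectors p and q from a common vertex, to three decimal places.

i: 20·(-11) - (-15)·(-16) = -220 - 240 = -460
j: (-15)·14 - 14·(-11) = -210 - (-154) = -56
k: 14·(-16) - 20·14 = -224 - 280 = -504
p × q = (-460, -56, -504)
|p × q| = √((-460)² + (-56)² + (-504)²) = √468752 ≈ 684.6547
area = ½ · 684.6547 ≈ 342.327

342.327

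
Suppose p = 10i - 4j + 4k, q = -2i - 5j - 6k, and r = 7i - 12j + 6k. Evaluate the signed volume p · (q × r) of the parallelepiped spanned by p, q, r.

q × r:
i: (-5)·6 - (-6)·(-12) = -30 - 72 = -102
j: (-6)·7 - (-2)·6 = -42 - (-12) = -30
k: (-2)·(-12) - (-5)·7 = 24 - (-35) = 59
q × r = (-102, -30, 59)
p · (q × r) = 10·(-102) + (-4)·(-30) + 4·59 = -1020 + 120 + 236 = -664

-664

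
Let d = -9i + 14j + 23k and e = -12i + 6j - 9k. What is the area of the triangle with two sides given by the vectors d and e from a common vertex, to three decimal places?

i: 14·(-9) - 23·6 = -126 - 138 = -264
j: 23·(-12) - (-9)·(-9) = -276 - 81 = -357
k: (-9)·6 - 14·(-12) = -54 - (-168) = 114
d × e = (-264, -357, 114)
|d × e| = √((-264)² + (-357)² + 114²) = √210141 ≈ 458.4114
area = ½ · 458.4114 ≈ 229.206

229.206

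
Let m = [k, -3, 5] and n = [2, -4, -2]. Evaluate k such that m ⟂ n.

m · n = k·2 + (-3)·(-4) + 5·(-2) = 2 + 2k
Set equal to 0: 2k = -2, so k = -1.

-1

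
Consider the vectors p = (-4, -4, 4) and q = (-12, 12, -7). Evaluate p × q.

i: (-4)·(-7) - 4·12 = 28 - 48 = -20
j: 4·(-12) - (-4)·(-7) = -48 - 28 = -76
k: (-4)·12 - (-4)·(-12) = -48 - 48 = -96
p × q = (-20, -76, -96)

(-20, -76, -96)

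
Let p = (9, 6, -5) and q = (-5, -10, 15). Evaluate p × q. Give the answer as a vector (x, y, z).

i: 6·15 - (-5)·(-10) = 90 - 50 = 40
j: (-5)·(-5) - 9·15 = 25 - 135 = -110
k: 9·(-10) - 6·(-5) = -90 - (-30) = -60
p × q = (40, -110, -60)

(40, -110, -60)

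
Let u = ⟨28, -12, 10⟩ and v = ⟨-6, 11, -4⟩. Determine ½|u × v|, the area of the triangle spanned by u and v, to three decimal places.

i: (-12)·(-4) - 10·11 = 48 - 110 = -62
j: 10·(-6) - 28·(-4) = -60 - (-112) = 52
k: 28·11 - (-12)·(-6) = 308 - 72 = 236
u × v = (-62, 52, 236)
|u × v| = √((-62)² + 52² + 236²) = √62244 ≈ 249.4875
area = ½ · 249.4875 ≈ 124.744

124.744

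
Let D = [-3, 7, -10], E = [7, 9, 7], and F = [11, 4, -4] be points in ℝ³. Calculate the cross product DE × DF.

DE = (10, 2, 17)
DF = (14, -3, 6)
i: 2·6 - 17·(-3) = 12 - (-51) = 63
j: 17·14 - 10·6 = 238 - 60 = 178
k: 10·(-3) - 2·14 = -30 - 28 = -58
DE × DF = (63, 178, -58)

(63, 178, -58)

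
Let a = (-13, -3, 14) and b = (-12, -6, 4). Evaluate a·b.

230

a · b = (-13)·(-12) + (-3)·(-6) + 14·4 = 156 + 18 + 56 = 230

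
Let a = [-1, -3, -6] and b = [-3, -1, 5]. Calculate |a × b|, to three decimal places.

32.156

i: (-3)·5 - (-6)·(-1) = -15 - 6 = -21
j: (-6)·(-3) - (-1)·5 = 18 - (-5) = 23
k: (-1)·(-1) - (-3)·(-3) = 1 - 9 = -8
a × b = (-21, 23, -8)
|a × b| = √((-21)² + 23² + (-8)²) = √1034 ≈ 32.1559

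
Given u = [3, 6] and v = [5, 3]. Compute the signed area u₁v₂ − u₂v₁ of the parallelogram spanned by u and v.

-21

3·3 - 6·5 = 9 - 30 = -21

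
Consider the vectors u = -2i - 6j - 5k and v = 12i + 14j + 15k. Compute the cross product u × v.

(-20, -30, 44)

i: (-6)·15 - (-5)·14 = -90 - (-70) = -20
j: (-5)·12 - (-2)·15 = -60 - (-30) = -30
k: (-2)·14 - (-6)·12 = -28 - (-72) = 44
u × v = (-20, -30, 44)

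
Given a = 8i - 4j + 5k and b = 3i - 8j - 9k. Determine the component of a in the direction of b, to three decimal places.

0.886

a · b = 8·3 + (-4)·(-8) + 5·(-9) = 24 + 32 - 45 = 11
|b| = √(9 + 64 + 81) = √154 ≈ 12.4097
comp_b a = 11 / √154 ≈ 0.886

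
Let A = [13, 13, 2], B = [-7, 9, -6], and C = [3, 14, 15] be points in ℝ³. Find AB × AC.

(-44, 340, -60)

AB = (-20, -4, -8)
AC = (-10, 1, 13)
i: (-4)·13 - (-8)·1 = -52 - (-8) = -44
j: (-8)·(-10) - (-20)·13 = 80 - (-260) = 340
k: (-20)·1 - (-4)·(-10) = -20 - 40 = -60
AB × AC = (-44, 340, -60)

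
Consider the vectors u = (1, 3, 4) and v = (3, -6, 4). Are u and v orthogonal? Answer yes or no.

u · v = 1·3 + 3·(-6) + 4·4 = 3 - 18 + 16 = 1
Nonzero, so the vectors are not orthogonal.

no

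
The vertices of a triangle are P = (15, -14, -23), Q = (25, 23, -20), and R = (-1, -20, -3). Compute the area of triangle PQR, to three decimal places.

PQ = (10, 37, 3),  PR = (-16, -6, 20)
i: 37·20 - 3·(-6) = 740 - (-18) = 758
j: 3·(-16) - 10·20 = -48 - 200 = -248
k: 10·(-6) - 37·(-16) = -60 - (-592) = 532
PQ × PR = (758, -248, 532)
|PQ × PR| = √919092 ≈ 958.6929
area = ½ · 958.6929 ≈ 479.346

479.346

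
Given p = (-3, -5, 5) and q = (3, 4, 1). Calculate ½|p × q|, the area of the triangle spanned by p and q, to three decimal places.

i: (-5)·1 - 5·4 = -5 - 20 = -25
j: 5·3 - (-3)·1 = 15 - (-3) = 18
k: (-3)·4 - (-5)·3 = -12 - (-15) = 3
p × q = (-25, 18, 3)
|p × q| = √((-25)² + 18² + 3²) = √958 ≈ 30.9516
area = ½ · 30.9516 ≈ 15.476

15.476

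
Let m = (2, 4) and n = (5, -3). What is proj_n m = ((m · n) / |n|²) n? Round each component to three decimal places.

(-0.294, 0.176)

m · n = 2·5 + 4·(-3) = 10 - 12 = -2
|n|² = 25 + 9 = 34
proj_n m = (-2/34) · (5, -3) ≈ (-0.294, 0.176)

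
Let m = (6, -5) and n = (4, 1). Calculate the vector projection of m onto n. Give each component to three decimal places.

(4.471, 1.118)

m · n = 6·4 + (-5)·1 = 24 - 5 = 19
|n|² = 16 + 1 = 17
proj_n m = (19/17) · (4, 1) ≈ (4.471, 1.118)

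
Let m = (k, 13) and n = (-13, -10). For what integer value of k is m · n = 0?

-10

m · n = k·(-13) + 13·(-10) = -130 - 13k
Set equal to 0: -13k = 130, so k = -10.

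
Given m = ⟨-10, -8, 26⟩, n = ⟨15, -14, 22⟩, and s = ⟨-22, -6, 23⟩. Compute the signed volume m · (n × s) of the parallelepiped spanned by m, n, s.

n × s:
i: (-14)·23 - 22·(-6) = -322 - (-132) = -190
j: 22·(-22) - 15·23 = -484 - 345 = -829
k: 15·(-6) - (-14)·(-22) = -90 - 308 = -398
n × s = (-190, -829, -398)
m · (n × s) = (-10)·(-190) + (-8)·(-829) + 26·(-398) = 1900 + 6632 - 10348 = -1816

-1816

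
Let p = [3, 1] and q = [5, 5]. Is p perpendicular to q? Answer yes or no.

no

p · q = 3·5 + 1·5 = 15 + 5 = 20
Nonzero, so the vectors are not orthogonal.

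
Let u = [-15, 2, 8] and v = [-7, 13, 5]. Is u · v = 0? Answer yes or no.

no

u · v = (-15)·(-7) + 2·13 + 8·5 = 105 + 26 + 40 = 171
Nonzero, so the vectors are not orthogonal.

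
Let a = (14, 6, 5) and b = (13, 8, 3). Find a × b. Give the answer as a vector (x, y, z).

i: 6·3 - 5·8 = 18 - 40 = -22
j: 5·13 - 14·3 = 65 - 42 = 23
k: 14·8 - 6·13 = 112 - 78 = 34
a × b = (-22, 23, 34)

(-22, 23, 34)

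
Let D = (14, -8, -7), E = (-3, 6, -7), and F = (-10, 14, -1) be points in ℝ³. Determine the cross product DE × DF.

DE = (-17, 14, 0)
DF = (-24, 22, 6)
i: 14·6 - 0·22 = 84 - 0 = 84
j: 0·(-24) - (-17)·6 = 0 - (-102) = 102
k: (-17)·22 - 14·(-24) = -374 - (-336) = -38
DE × DF = (84, 102, -38)

(84, 102, -38)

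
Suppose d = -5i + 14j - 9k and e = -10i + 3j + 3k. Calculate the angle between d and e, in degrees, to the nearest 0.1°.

d · e = (-5)·(-10) + 14·3 + (-9)·3 = 50 + 42 - 27 = 65
|d|² = 25 + 196 + 81 = 302,  |d| = √302 ≈ 17.378147
|e|² = 100 + 9 + 9 = 118,  |e| = √118 ≈ 10.862780
cos θ = 65 / (17.378147 · 10.862780) ≈ 0.34433
θ = arccos(0.34433) ≈ 69.9°

69.9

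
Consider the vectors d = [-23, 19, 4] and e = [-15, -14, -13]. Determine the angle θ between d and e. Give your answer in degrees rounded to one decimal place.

87.9

d · e = (-23)·(-15) + 19·(-14) + 4·(-13) = 345 - 266 - 52 = 27
|d|² = 529 + 361 + 16 = 906,  |d| = √906 ≈ 30.099834
|e|² = 225 + 196 + 169 = 590,  |e| = √590 ≈ 24.289916
cos θ = 27 / (30.099834 · 24.289916) ≈ 0.03693
θ = arccos(0.03693) ≈ 87.9°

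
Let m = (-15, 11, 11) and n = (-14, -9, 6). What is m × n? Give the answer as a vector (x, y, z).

i: 11·6 - 11·(-9) = 66 - (-99) = 165
j: 11·(-14) - (-15)·6 = -154 - (-90) = -64
k: (-15)·(-9) - 11·(-14) = 135 - (-154) = 289
m × n = (165, -64, 289)

(165, -64, 289)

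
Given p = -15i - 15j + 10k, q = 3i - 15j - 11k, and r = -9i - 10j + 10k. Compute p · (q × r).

q × r:
i: (-15)·10 - (-11)·(-10) = -150 - 110 = -260
j: (-11)·(-9) - 3·10 = 99 - 30 = 69
k: 3·(-10) - (-15)·(-9) = -30 - 135 = -165
q × r = (-260, 69, -165)
p · (q × r) = (-15)·(-260) + (-15)·69 + 10·(-165) = 3900 - 1035 - 1650 = 1215

1215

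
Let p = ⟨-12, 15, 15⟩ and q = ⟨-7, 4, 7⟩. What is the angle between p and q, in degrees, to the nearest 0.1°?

16.9

p · q = (-12)·(-7) + 15·4 + 15·7 = 84 + 60 + 105 = 249
|p|² = 144 + 225 + 225 = 594,  |p| = √594 ≈ 24.372115
|q|² = 49 + 16 + 49 = 114,  |q| = √114 ≈ 10.677078
cos θ = 249 / (24.372115 · 10.677078) ≈ 0.95687
θ = arccos(0.95687) ≈ 16.9°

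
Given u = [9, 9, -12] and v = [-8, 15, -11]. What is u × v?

(81, 195, 207)

i: 9·(-11) - (-12)·15 = -99 - (-180) = 81
j: (-12)·(-8) - 9·(-11) = 96 - (-99) = 195
k: 9·15 - 9·(-8) = 135 - (-72) = 207
u × v = (81, 195, 207)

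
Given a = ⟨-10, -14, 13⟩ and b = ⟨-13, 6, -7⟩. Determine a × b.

i: (-14)·(-7) - 13·6 = 98 - 78 = 20
j: 13·(-13) - (-10)·(-7) = -169 - 70 = -239
k: (-10)·6 - (-14)·(-13) = -60 - 182 = -242
a × b = (20, -239, -242)

(20, -239, -242)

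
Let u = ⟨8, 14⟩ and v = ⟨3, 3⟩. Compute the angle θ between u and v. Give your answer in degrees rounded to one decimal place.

u · v = 8·3 + 14·3 = 24 + 42 = 66
|u|² = 64 + 196 = 260,  |u| = √260 ≈ 16.124515
|v|² = 9 + 9 = 18,  |v| = √18 ≈ 4.242641
cos θ = 66 / (16.124515 · 4.242641) ≈ 0.96476
θ = arccos(0.96476) ≈ 15.3°

15.3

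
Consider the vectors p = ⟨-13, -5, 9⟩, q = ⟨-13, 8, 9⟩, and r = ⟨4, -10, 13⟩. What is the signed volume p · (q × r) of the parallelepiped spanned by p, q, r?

-2665

q × r:
i: 8·13 - 9·(-10) = 104 - (-90) = 194
j: 9·4 - (-13)·13 = 36 - (-169) = 205
k: (-13)·(-10) - 8·4 = 130 - 32 = 98
q × r = (194, 205, 98)
p · (q × r) = (-13)·194 + (-5)·205 + 9·98 = -2522 - 1025 + 882 = -2665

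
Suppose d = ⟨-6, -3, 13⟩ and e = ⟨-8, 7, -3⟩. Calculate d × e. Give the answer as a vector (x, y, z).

i: (-3)·(-3) - 13·7 = 9 - 91 = -82
j: 13·(-8) - (-6)·(-3) = -104 - 18 = -122
k: (-6)·7 - (-3)·(-8) = -42 - 24 = -66
d × e = (-82, -122, -66)

(-82, -122, -66)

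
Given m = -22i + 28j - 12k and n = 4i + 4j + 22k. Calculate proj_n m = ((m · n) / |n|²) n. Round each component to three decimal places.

(-1.860, -1.860, -10.233)

m · n = (-22)·4 + 28·4 + (-12)·22 = -88 + 112 - 264 = -240
|n|² = 16 + 16 + 484 = 516
proj_n m = (-240/516) · (4, 4, 22) ≈ (-1.860, -1.860, -10.233)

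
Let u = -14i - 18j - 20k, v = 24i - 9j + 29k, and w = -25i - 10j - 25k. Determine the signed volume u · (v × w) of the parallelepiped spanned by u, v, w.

4340

v × w:
i: (-9)·(-25) - 29·(-10) = 225 - (-290) = 515
j: 29·(-25) - 24·(-25) = -725 - (-600) = -125
k: 24·(-10) - (-9)·(-25) = -240 - 225 = -465
v × w = (515, -125, -465)
u · (v × w) = (-14)·515 + (-18)·(-125) + (-20)·(-465) = -7210 + 2250 + 9300 = 4340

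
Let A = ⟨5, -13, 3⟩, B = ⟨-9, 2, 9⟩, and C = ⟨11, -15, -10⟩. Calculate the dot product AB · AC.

-192

AB = B − A = (-14, 15, 6)
AC = C − A = (6, -2, -13)
AB · AC = (-14)·6 + 15·(-2) + 6·(-13) = -84 - 30 - 78 = -192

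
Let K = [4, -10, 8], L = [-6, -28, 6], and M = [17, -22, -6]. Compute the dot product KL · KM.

KL = L − K = (-10, -18, -2)
KM = M − K = (13, -12, -14)
KL · KM = (-10)·13 + (-18)·(-12) + (-2)·(-14) = -130 + 216 + 28 = 114

114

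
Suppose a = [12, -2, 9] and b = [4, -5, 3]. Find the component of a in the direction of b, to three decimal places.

a · b = 12·4 + (-2)·(-5) + 9·3 = 48 + 10 + 27 = 85
|b| = √(16 + 25 + 9) = √50 ≈ 7.0711
comp_b a = 85 / √50 ≈ 12.021

12.021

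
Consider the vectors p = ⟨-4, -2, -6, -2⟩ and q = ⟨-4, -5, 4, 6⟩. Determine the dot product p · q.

-10

p · q = (-4)·(-4) + (-2)·(-5) + (-6)·4 + (-2)·6 = 16 + 10 - 24 - 12 = -10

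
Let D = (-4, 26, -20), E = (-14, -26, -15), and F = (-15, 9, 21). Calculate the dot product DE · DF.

1199

DE = E − D = (-10, -52, 5)
DF = F − D = (-11, -17, 41)
DE · DF = (-10)·(-11) + (-52)·(-17) + 5·41 = 110 + 884 + 205 = 1199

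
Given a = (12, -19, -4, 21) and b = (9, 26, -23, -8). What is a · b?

-462

a · b = 12·9 + (-19)·26 + (-4)·(-23) + 21·(-8) = 108 - 494 + 92 - 168 = -462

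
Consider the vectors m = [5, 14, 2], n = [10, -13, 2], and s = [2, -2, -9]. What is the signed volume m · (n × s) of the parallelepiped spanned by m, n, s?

1933

n × s:
i: (-13)·(-9) - 2·(-2) = 117 - (-4) = 121
j: 2·2 - 10·(-9) = 4 - (-90) = 94
k: 10·(-2) - (-13)·2 = -20 - (-26) = 6
n × s = (121, 94, 6)
m · (n × s) = 5·121 + 14·94 + 2·6 = 605 + 1316 + 12 = 1933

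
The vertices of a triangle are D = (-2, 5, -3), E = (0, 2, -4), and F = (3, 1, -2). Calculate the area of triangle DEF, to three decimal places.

6.062

DE = (2, -3, -1),  DF = (5, -4, 1)
i: (-3)·1 - (-1)·(-4) = -3 - 4 = -7
j: (-1)·5 - 2·1 = -5 - 2 = -7
k: 2·(-4) - (-3)·5 = -8 - (-15) = 7
DE × DF = (-7, -7, 7)
|DE × DF| = √147 ≈ 12.1244
area = ½ · 12.1244 ≈ 6.062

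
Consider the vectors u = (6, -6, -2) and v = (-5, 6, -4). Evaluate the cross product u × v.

(36, 34, 6)

i: (-6)·(-4) - (-2)·6 = 24 - (-12) = 36
j: (-2)·(-5) - 6·(-4) = 10 - (-24) = 34
k: 6·6 - (-6)·(-5) = 36 - 30 = 6
u × v = (36, 34, 6)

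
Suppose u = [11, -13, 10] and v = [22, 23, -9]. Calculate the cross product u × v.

i: (-13)·(-9) - 10·23 = 117 - 230 = -113
j: 10·22 - 11·(-9) = 220 - (-99) = 319
k: 11·23 - (-13)·22 = 253 - (-286) = 539
u × v = (-113, 319, 539)

(-113, 319, 539)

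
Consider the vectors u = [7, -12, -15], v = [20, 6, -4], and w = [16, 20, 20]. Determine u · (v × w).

v × w:
i: 6·20 - (-4)·20 = 120 - (-80) = 200
j: (-4)·16 - 20·20 = -64 - 400 = -464
k: 20·20 - 6·16 = 400 - 96 = 304
v × w = (200, -464, 304)
u · (v × w) = 7·200 + (-12)·(-464) + (-15)·304 = 1400 + 5568 - 4560 = 2408

2408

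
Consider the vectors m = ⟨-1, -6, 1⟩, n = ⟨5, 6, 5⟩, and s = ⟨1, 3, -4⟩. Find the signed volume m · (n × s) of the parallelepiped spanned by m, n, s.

n × s:
i: 6·(-4) - 5·3 = -24 - 15 = -39
j: 5·1 - 5·(-4) = 5 - (-20) = 25
k: 5·3 - 6·1 = 15 - 6 = 9
n × s = (-39, 25, 9)
m · (n × s) = (-1)·(-39) + (-6)·25 + 1·9 = 39 - 150 + 9 = -102

-102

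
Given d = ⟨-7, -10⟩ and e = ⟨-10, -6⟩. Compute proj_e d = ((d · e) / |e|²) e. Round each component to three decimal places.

(-9.559, -5.735)

d · e = (-7)·(-10) + (-10)·(-6) = 70 + 60 = 130
|e|² = 100 + 36 = 136
proj_e d = (130/136) · (-10, -6) ≈ (-9.559, -5.735)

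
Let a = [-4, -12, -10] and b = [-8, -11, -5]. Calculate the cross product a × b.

i: (-12)·(-5) - (-10)·(-11) = 60 - 110 = -50
j: (-10)·(-8) - (-4)·(-5) = 80 - 20 = 60
k: (-4)·(-11) - (-12)·(-8) = 44 - 96 = -52
a × b = (-50, 60, -52)

(-50, 60, -52)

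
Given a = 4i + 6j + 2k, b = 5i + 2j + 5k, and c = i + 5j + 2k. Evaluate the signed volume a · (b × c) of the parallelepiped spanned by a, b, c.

-68

b × c:
i: 2·2 - 5·5 = 4 - 25 = -21
j: 5·1 - 5·2 = 5 - 10 = -5
k: 5·5 - 2·1 = 25 - 2 = 23
b × c = (-21, -5, 23)
a · (b × c) = 4·(-21) + 6·(-5) + 2·23 = -84 - 30 + 46 = -68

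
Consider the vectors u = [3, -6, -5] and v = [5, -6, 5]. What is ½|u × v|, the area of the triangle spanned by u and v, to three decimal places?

i: (-6)·5 - (-5)·(-6) = -30 - 30 = -60
j: (-5)·5 - 3·5 = -25 - 15 = -40
k: 3·(-6) - (-6)·5 = -18 - (-30) = 12
u × v = (-60, -40, 12)
|u × v| = √((-60)² + (-40)² + 12²) = √5344 ≈ 73.1027
area = ½ · 73.1027 ≈ 36.551

36.551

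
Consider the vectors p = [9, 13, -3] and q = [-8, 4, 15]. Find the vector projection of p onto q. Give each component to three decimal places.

(1.705, -0.852, -3.197)

p · q = 9·(-8) + 13·4 + (-3)·15 = -72 + 52 - 45 = -65
|q|² = 64 + 16 + 225 = 305
proj_q p = (-65/305) · (-8, 4, 15) ≈ (1.705, -0.852, -3.197)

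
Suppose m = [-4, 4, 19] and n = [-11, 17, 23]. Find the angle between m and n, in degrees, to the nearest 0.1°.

m · n = (-4)·(-11) + 4·17 + 19·23 = 44 + 68 + 437 = 549
|m|² = 16 + 16 + 361 = 393,  |m| = √393 ≈ 19.824228
|n|² = 121 + 289 + 529 = 939,  |n| = √939 ≈ 30.643107
cos θ = 549 / (19.824228 · 30.643107) ≈ 0.90374
θ = arccos(0.90374) ≈ 25.3°

25.3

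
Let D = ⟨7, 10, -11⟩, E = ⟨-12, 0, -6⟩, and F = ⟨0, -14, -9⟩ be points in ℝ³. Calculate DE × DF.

(100, 3, 386)

DE = (-19, -10, 5)
DF = (-7, -24, 2)
i: (-10)·2 - 5·(-24) = -20 - (-120) = 100
j: 5·(-7) - (-19)·2 = -35 - (-38) = 3
k: (-19)·(-24) - (-10)·(-7) = 456 - 70 = 386
DE × DF = (100, 3, 386)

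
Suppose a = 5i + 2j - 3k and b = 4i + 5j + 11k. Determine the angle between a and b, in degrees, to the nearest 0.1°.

92.2

a · b = 5·4 + 2·5 + (-3)·11 = 20 + 10 - 33 = -3
|a|² = 25 + 4 + 9 = 38,  |a| = √38 ≈ 6.164414
|b|² = 16 + 25 + 121 = 162,  |b| = √162 ≈ 12.727922
cos θ = -3 / (6.164414 · 12.727922) ≈ -0.03824
θ = arccos(-0.03824) ≈ 92.2°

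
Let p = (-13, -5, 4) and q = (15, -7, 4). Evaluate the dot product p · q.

-144

p · q = (-13)·15 + (-5)·(-7) + 4·4 = -195 + 35 + 16 = -144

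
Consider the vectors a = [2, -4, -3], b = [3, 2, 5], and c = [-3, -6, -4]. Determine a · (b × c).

92

b × c:
i: 2·(-4) - 5·(-6) = -8 - (-30) = 22
j: 5·(-3) - 3·(-4) = -15 - (-12) = -3
k: 3·(-6) - 2·(-3) = -18 - (-6) = -12
b × c = (22, -3, -12)
a · (b × c) = 2·22 + (-4)·(-3) + (-3)·(-12) = 44 + 12 + 36 = 92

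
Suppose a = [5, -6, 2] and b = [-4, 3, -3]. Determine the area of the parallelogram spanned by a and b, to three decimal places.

16.553

i: (-6)·(-3) - 2·3 = 18 - 6 = 12
j: 2·(-4) - 5·(-3) = -8 - (-15) = 7
k: 5·3 - (-6)·(-4) = 15 - 24 = -9
a × b = (12, 7, -9)
|a × b| = √(12² + 7² + (-9)²) = √274 ≈ 16.5529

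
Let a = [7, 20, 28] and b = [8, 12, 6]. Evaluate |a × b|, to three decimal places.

i: 20·6 - 28·12 = 120 - 336 = -216
j: 28·8 - 7·6 = 224 - 42 = 182
k: 7·12 - 20·8 = 84 - 160 = -76
a × b = (-216, 182, -76)
|a × b| = √((-216)² + 182² + (-76)²) = √85556 ≈ 292.4996

292.500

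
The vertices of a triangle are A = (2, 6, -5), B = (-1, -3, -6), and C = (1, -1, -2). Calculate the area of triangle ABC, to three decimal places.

AB = (-3, -9, -1),  AC = (-1, -7, 3)
i: (-9)·3 - (-1)·(-7) = -27 - 7 = -34
j: (-1)·(-1) - (-3)·3 = 1 - (-9) = 10
k: (-3)·(-7) - (-9)·(-1) = 21 - 9 = 12
AB × AC = (-34, 10, 12)
|AB × AC| = √1400 ≈ 37.4166
area = ½ · 37.4166 ≈ 18.708

18.708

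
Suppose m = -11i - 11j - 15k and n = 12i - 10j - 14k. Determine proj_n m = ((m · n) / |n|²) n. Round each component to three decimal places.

m · n = (-11)·12 + (-11)·(-10) + (-15)·(-14) = -132 + 110 + 210 = 188
|n|² = 144 + 100 + 196 = 440
proj_n m = (188/440) · (12, -10, -14) ≈ (5.127, -4.273, -5.982)

(5.127, -4.273, -5.982)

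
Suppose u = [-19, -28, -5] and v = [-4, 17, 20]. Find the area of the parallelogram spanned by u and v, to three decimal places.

758.189

i: (-28)·20 - (-5)·17 = -560 - (-85) = -475
j: (-5)·(-4) - (-19)·20 = 20 - (-380) = 400
k: (-19)·17 - (-28)·(-4) = -323 - 112 = -435
u × v = (-475, 400, -435)
|u × v| = √((-475)² + 400² + (-435)²) = √574850 ≈ 758.1886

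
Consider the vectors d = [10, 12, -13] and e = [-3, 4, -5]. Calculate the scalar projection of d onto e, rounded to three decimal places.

d · e = 10·(-3) + 12·4 + (-13)·(-5) = -30 + 48 + 65 = 83
|e| = √(9 + 16 + 25) = √50 ≈ 7.0711
comp_e d = 83 / √50 ≈ 11.738

11.738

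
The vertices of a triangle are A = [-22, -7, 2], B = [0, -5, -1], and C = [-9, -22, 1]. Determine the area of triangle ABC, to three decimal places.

179.746

AB = (22, 2, -3),  AC = (13, -15, -1)
i: 2·(-1) - (-3)·(-15) = -2 - 45 = -47
j: (-3)·13 - 22·(-1) = -39 - (-22) = -17
k: 22·(-15) - 2·13 = -330 - 26 = -356
AB × AC = (-47, -17, -356)
|AB × AC| = √129234 ≈ 359.4913
area = ½ · 359.4913 ≈ 179.746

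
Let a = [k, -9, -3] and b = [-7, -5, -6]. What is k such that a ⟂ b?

a · b = k·(-7) + (-9)·(-5) + (-3)·(-6) = 63 - 7k
Set equal to 0: -7k = -63, so k = 9.

9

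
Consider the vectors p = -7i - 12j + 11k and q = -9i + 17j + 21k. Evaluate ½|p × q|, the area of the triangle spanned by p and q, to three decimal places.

i: (-12)·21 - 11·17 = -252 - 187 = -439
j: 11·(-9) - (-7)·21 = -99 - (-147) = 48
k: (-7)·17 - (-12)·(-9) = -119 - 108 = -227
p × q = (-439, 48, -227)
|p × q| = √((-439)² + 48² + (-227)²) = √246554 ≈ 496.5420
area = ½ · 496.5420 ≈ 248.271

248.271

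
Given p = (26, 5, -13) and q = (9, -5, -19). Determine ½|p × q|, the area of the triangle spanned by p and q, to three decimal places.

i: 5·(-19) - (-13)·(-5) = -95 - 65 = -160
j: (-13)·9 - 26·(-19) = -117 - (-494) = 377
k: 26·(-5) - 5·9 = -130 - 45 = -175
p × q = (-160, 377, -175)
|p × q| = √((-160)² + 377² + (-175)²) = √198354 ≈ 445.3695
area = ½ · 445.3695 ≈ 222.685

222.685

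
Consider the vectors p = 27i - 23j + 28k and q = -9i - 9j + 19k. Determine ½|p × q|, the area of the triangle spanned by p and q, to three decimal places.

453.307

i: (-23)·19 - 28·(-9) = -437 - (-252) = -185
j: 28·(-9) - 27·19 = -252 - 513 = -765
k: 27·(-9) - (-23)·(-9) = -243 - 207 = -450
p × q = (-185, -765, -450)
|p × q| = √((-185)² + (-765)² + (-450)²) = √821950 ≈ 906.6146
area = ½ · 906.6146 ≈ 453.307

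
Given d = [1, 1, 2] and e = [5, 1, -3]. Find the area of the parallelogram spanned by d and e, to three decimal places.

14.491

i: 1·(-3) - 2·1 = -3 - 2 = -5
j: 2·5 - 1·(-3) = 10 - (-3) = 13
k: 1·1 - 1·5 = 1 - 5 = -4
d × e = (-5, 13, -4)
|d × e| = √((-5)² + 13² + (-4)²) = √210 ≈ 14.4914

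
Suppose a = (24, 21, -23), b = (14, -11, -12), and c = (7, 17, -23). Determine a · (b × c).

8721

b × c:
i: (-11)·(-23) - (-12)·17 = 253 - (-204) = 457
j: (-12)·7 - 14·(-23) = -84 - (-322) = 238
k: 14·17 - (-11)·7 = 238 - (-77) = 315
b × c = (457, 238, 315)
a · (b × c) = 24·457 + 21·238 + (-23)·315 = 10968 + 4998 - 7245 = 8721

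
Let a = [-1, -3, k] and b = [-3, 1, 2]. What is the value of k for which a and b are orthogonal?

a · b = (-1)·(-3) + (-3)·1 + k·2 = 0 + 2k
Set equal to 0: 2k = 0, so k = 0.

0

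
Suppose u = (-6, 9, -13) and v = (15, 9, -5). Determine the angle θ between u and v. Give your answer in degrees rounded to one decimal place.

79.5

u · v = (-6)·15 + 9·9 + (-13)·(-5) = -90 + 81 + 65 = 56
|u|² = 36 + 81 + 169 = 286,  |u| = √286 ≈ 16.911535
|v|² = 225 + 81 + 25 = 331,  |v| = √331 ≈ 18.193405
cos θ = 56 / (16.911535 · 18.193405) ≈ 0.18201
θ = arccos(0.18201) ≈ 79.5°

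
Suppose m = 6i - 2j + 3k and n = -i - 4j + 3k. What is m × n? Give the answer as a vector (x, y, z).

(6, -21, -26)

i: (-2)·3 - 3·(-4) = -6 - (-12) = 6
j: 3·(-1) - 6·3 = -3 - 18 = -21
k: 6·(-4) - (-2)·(-1) = -24 - 2 = -26
m × n = (6, -21, -26)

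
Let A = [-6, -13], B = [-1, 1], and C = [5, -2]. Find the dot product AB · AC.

AB = B − A = (5, 14)
AC = C − A = (11, 11)
AB · AC = 5·11 + 14·11 = 55 + 154 = 209

209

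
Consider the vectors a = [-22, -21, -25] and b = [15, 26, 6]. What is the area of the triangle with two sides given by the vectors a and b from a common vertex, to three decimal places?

316.099

i: (-21)·6 - (-25)·26 = -126 - (-650) = 524
j: (-25)·15 - (-22)·6 = -375 - (-132) = -243
k: (-22)·26 - (-21)·15 = -572 - (-315) = -257
a × b = (524, -243, -257)
|a × b| = √(524² + (-243)² + (-257)²) = √399674 ≈ 632.1978
area = ½ · 632.1978 ≈ 316.099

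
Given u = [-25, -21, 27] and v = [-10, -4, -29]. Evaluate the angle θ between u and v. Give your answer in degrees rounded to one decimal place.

110.0

u · v = (-25)·(-10) + (-21)·(-4) + 27·(-29) = 250 + 84 - 783 = -449
|u|² = 625 + 441 + 729 = 1795,  |u| = √1795 ≈ 42.367440
|v|² = 100 + 16 + 841 = 957,  |v| = √957 ≈ 30.935417
cos θ = -449 / (42.367440 · 30.935417) ≈ -0.34258
θ = arccos(-0.34258) ≈ 110.0°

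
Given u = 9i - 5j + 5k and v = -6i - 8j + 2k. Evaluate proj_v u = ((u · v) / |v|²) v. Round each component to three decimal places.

(0.231, 0.308, -0.077)

u · v = 9·(-6) + (-5)·(-8) + 5·2 = -54 + 40 + 10 = -4
|v|² = 36 + 64 + 4 = 104
proj_v u = (-4/104) · (-6, -8, 2) ≈ (0.231, 0.308, -0.077)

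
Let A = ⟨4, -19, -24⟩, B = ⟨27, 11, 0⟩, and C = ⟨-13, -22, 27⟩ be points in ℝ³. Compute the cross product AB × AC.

AB = (23, 30, 24)
AC = (-17, -3, 51)
i: 30·51 - 24·(-3) = 1530 - (-72) = 1602
j: 24·(-17) - 23·51 = -408 - 1173 = -1581
k: 23·(-3) - 30·(-17) = -69 - (-510) = 441
AB × AC = (1602, -1581, 441)

(1602, -1581, 441)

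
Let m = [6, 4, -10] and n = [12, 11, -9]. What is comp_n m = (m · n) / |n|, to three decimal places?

m · n = 6·12 + 4·11 + (-10)·(-9) = 72 + 44 + 90 = 206
|n| = √(144 + 121 + 81) = √346 ≈ 18.6011
comp_n m = 206 / √346 ≈ 11.075

11.075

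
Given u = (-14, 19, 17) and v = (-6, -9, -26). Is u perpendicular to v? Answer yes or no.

no

u · v = (-14)·(-6) + 19·(-9) + 17·(-26) = 84 - 171 - 442 = -529
Nonzero, so the vectors are not orthogonal.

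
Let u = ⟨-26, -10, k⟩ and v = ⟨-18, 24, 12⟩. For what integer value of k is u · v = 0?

-19

u · v = (-26)·(-18) + (-10)·24 + k·12 = 228 + 12k
Set equal to 0: 12k = -228, so k = -19.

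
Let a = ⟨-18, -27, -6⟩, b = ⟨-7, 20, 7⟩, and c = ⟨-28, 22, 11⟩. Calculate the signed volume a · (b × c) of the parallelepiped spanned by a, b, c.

b × c:
i: 20·11 - 7·22 = 220 - 154 = 66
j: 7·(-28) - (-7)·11 = -196 - (-77) = -119
k: (-7)·22 - 20·(-28) = -154 - (-560) = 406
b × c = (66, -119, 406)
a · (b × c) = (-18)·66 + (-27)·(-119) + (-6)·406 = -1188 + 3213 - 2436 = -411

-411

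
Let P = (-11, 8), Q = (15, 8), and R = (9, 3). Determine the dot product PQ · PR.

PQ = Q − P = (26, 0)
PR = R − P = (20, -5)
PQ · PR = 26·20 + 0·(-5) = 520 + 0 = 520

520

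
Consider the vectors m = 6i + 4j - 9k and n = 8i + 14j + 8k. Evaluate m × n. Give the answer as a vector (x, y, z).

i: 4·8 - (-9)·14 = 32 - (-126) = 158
j: (-9)·8 - 6·8 = -72 - 48 = -120
k: 6·14 - 4·8 = 84 - 32 = 52
m × n = (158, -120, 52)

(158, -120, 52)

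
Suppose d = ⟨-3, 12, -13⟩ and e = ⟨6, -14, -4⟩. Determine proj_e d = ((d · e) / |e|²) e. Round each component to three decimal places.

d · e = (-3)·6 + 12·(-14) + (-13)·(-4) = -18 - 168 + 52 = -134
|e|² = 36 + 196 + 16 = 248
proj_e d = (-134/248) · (6, -14, -4) ≈ (-3.242, 7.565, 2.161)

(-3.242, 7.565, 2.161)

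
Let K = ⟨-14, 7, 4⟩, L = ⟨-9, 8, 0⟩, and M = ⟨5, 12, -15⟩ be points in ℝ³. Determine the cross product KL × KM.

KL = (5, 1, -4)
KM = (19, 5, -19)
i: 1·(-19) - (-4)·5 = -19 - (-20) = 1
j: (-4)·19 - 5·(-19) = -76 - (-95) = 19
k: 5·5 - 1·19 = 25 - 19 = 6
KL × KM = (1, 19, 6)

(1, 19, 6)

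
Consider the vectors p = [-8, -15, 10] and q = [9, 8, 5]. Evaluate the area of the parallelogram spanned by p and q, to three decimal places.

214.397

i: (-15)·5 - 10·8 = -75 - 80 = -155
j: 10·9 - (-8)·5 = 90 - (-40) = 130
k: (-8)·8 - (-15)·9 = -64 - (-135) = 71
p × q = (-155, 130, 71)
|p × q| = √((-155)² + 130² + 71²) = √45966 ≈ 214.3968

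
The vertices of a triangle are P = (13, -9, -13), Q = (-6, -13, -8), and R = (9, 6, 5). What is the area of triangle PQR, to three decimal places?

PQ = (-19, -4, 5),  PR = (-4, 15, 18)
i: (-4)·18 - 5·15 = -72 - 75 = -147
j: 5·(-4) - (-19)·18 = -20 - (-342) = 322
k: (-19)·15 - (-4)·(-4) = -285 - 16 = -301
PQ × PR = (-147, 322, -301)
|PQ × PR| = √215894 ≈ 464.6439
area = ½ · 464.6439 ≈ 232.322

232.322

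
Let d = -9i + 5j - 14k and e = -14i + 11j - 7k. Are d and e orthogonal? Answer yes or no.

d · e = (-9)·(-14) + 5·11 + (-14)·(-7) = 126 + 55 + 98 = 279
Nonzero, so the vectors are not orthogonal.

no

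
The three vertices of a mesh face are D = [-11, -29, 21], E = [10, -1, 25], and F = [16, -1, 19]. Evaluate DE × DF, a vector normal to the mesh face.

DE = (21, 28, 4)
DF = (27, 28, -2)
i: 28·(-2) - 4·28 = -56 - 112 = -168
j: 4·27 - 21·(-2) = 108 - (-42) = 150
k: 21·28 - 28·27 = 588 - 756 = -168
DE × DF = (-168, 150, -168)

(-168, 150, -168)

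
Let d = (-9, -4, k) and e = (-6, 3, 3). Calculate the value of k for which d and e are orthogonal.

-14

d · e = (-9)·(-6) + (-4)·3 + k·3 = 42 + 3k
Set equal to 0: 3k = -42, so k = -14.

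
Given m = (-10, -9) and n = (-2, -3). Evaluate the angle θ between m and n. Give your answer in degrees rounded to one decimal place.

14.3

m · n = (-10)·(-2) + (-9)·(-3) = 20 + 27 = 47
|m|² = 100 + 81 = 181,  |m| = √181 ≈ 13.453624
|n|² = 4 + 9 = 13,  |n| = √13 ≈ 3.605551
cos θ = 47 / (13.453624 · 3.605551) ≈ 0.96892
θ = arccos(0.96892) ≈ 14.3°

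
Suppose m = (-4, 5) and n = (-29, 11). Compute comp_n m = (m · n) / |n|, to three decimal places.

m · n = (-4)·(-29) + 5·11 = 116 + 55 = 171
|n| = √(841 + 121) = √962 ≈ 31.0161
comp_n m = 171 / √962 ≈ 5.513

5.513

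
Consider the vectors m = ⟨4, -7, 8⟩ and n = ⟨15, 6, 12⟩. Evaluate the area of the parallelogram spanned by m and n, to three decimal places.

198.114

i: (-7)·12 - 8·6 = -84 - 48 = -132
j: 8·15 - 4·12 = 120 - 48 = 72
k: 4·6 - (-7)·15 = 24 - (-105) = 129
m × n = (-132, 72, 129)
|m × n| = √((-132)² + 72² + 129²) = √39249 ≈ 198.1136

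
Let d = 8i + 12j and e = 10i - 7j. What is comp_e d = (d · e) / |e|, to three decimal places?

d · e = 8·10 + 12·(-7) = 80 - 84 = -4
|e| = √(100 + 49) = √149 ≈ 12.2066
comp_e d = -4 / √149 ≈ -0.328

-0.328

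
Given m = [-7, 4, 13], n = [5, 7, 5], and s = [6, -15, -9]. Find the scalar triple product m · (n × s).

-1305

n × s:
i: 7·(-9) - 5·(-15) = -63 - (-75) = 12
j: 5·6 - 5·(-9) = 30 - (-45) = 75
k: 5·(-15) - 7·6 = -75 - 42 = -117
n × s = (12, 75, -117)
m · (n × s) = (-7)·12 + 4·75 + 13·(-117) = -84 + 300 - 1521 = -1305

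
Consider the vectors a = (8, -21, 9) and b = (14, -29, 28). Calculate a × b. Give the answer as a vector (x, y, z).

(-327, -98, 62)

i: (-21)·28 - 9·(-29) = -588 - (-261) = -327
j: 9·14 - 8·28 = 126 - 224 = -98
k: 8·(-29) - (-21)·14 = -232 - (-294) = 62
a × b = (-327, -98, 62)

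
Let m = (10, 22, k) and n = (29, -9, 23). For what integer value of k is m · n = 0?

m · n = 10·29 + 22·(-9) + k·23 = 92 + 23k
Set equal to 0: 23k = -92, so k = -4.

-4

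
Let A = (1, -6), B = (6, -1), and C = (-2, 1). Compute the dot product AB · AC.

20

AB = B − A = (5, 5)
AC = C − A = (-3, 7)
AB · AC = 5·(-3) + 5·7 = -15 + 35 = 20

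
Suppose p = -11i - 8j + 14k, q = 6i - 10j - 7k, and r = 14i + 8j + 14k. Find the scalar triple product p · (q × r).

q × r:
i: (-10)·14 - (-7)·8 = -140 - (-56) = -84
j: (-7)·14 - 6·14 = -98 - 84 = -182
k: 6·8 - (-10)·14 = 48 - (-140) = 188
q × r = (-84, -182, 188)
p · (q × r) = (-11)·(-84) + (-8)·(-182) + 14·188 = 924 + 1456 + 2632 = 5012

5012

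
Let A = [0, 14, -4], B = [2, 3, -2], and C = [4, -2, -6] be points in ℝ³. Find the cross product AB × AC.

AB = (2, -11, 2)
AC = (4, -16, -2)
i: (-11)·(-2) - 2·(-16) = 22 - (-32) = 54
j: 2·4 - 2·(-2) = 8 - (-4) = 12
k: 2·(-16) - (-11)·4 = -32 - (-44) = 12
AB × AC = (54, 12, 12)

(54, 12, 12)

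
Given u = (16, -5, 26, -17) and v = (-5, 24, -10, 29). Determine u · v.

u · v = 16·(-5) + (-5)·24 + 26·(-10) + (-17)·29 = -80 - 120 - 260 - 493 = -953

-953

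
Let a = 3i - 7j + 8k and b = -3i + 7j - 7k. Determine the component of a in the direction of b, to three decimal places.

a · b = 3·(-3) + (-7)·7 + 8·(-7) = -9 - 49 - 56 = -114
|b| = √(9 + 49 + 49) = √107 ≈ 10.3441
comp_b a = -114 / √107 ≈ -11.021

-11.021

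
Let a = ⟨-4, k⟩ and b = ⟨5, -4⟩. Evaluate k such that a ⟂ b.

a · b = (-4)·5 + k·(-4) = -20 - 4k
Set equal to 0: -4k = 20, so k = -5.

-5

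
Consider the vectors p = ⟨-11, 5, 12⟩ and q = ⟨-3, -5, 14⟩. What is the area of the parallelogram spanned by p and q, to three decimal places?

189.008

i: 5·14 - 12·(-5) = 70 - (-60) = 130
j: 12·(-3) - (-11)·14 = -36 - (-154) = 118
k: (-11)·(-5) - 5·(-3) = 55 - (-15) = 70
p × q = (130, 118, 70)
|p × q| = √(130² + 118² + 70²) = √35724 ≈ 189.0079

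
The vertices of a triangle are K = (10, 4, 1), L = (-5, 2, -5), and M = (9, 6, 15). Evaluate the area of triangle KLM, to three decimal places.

109.471

KL = (-15, -2, -6),  KM = (-1, 2, 14)
i: (-2)·14 - (-6)·2 = -28 - (-12) = -16
j: (-6)·(-1) - (-15)·14 = 6 - (-210) = 216
k: (-15)·2 - (-2)·(-1) = -30 - 2 = -32
KL × KM = (-16, 216, -32)
|KL × KM| = √47936 ≈ 218.9429
area = ½ · 218.9429 ≈ 109.471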